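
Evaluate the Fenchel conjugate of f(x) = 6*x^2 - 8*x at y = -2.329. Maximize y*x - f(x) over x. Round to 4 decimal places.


f*(y) = sup_x {y*x - a*x^2 - b*x} = sup_x {(y-b)*x - a*x^2}
FOC: (y - b) - 2a*x = 0 => x* = (y - b)/(2a)
x* = (-2.329 + 8)/(2*6) = 0.4726
f*(-2.329) = (y-b)^2/(4a) = (-2.329 + 8)^2/(4*6)
= 32.1602/24 = 1.34


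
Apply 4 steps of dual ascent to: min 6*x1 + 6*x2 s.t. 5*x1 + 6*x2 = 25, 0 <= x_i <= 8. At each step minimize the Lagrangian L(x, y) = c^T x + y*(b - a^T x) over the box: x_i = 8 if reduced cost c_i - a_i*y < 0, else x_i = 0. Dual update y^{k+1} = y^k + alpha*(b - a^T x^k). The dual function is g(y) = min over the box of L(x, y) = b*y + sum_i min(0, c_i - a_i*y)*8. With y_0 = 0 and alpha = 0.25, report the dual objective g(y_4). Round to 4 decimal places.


Dual ascent for LP: min 6*x1 + 6*x2, 5*x1 + 6*x2 = 25, 0 <= x_i <= 8
Step 1: y^k = 0.0, reduced costs: (6.0, 6.0)
  x^k = (0.0, 0.0), subgradient = b - a^T x = 25.0
  y^{k+1} = 0.0 + 0.25*25.0 = 6.25
Step 2: y^k = 6.25, reduced costs: (-25.25, -31.5)
  x^k = (8.0, 8.0), subgradient = b - a^T x = -63.0
  y^{k+1} = 6.25 + 0.25*-63.0 = -9.5
Step 3: y^k = -9.5, reduced costs: (53.5, 63.0)
  x^k = (0.0, 0.0), subgradient = b - a^T x = 25.0
  y^{k+1} = -9.5 + 0.25*25.0 = -3.25
Step 4: y^k = -3.25, reduced costs: (22.25, 25.5)
  x^k = (0.0, 0.0), subgradient = b - a^T x = 25.0
  y^{k+1} = -3.25 + 0.25*25.0 = 3.0
Dual objective at y_4 = 3.0: reduced costs (-9.0, -12.0), box minimizer x = (8.0, 8.0)
g(y_4) = b*y + (c1 - a1*y)*x1 + (c2 - a2*y)*x2 = 25*3.0 + (-9.0)*8.0 + (-12.0)*8.0 = 75.0 - 72.0 - 96.0 = -93.0


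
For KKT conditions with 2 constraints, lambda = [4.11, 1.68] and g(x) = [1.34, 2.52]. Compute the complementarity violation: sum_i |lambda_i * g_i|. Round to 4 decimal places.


KKT complementary slackness check:
lambda_1 * g_1 = 4.11 * 1.34 = 5.5074
lambda_2 * g_2 = 1.68 * 2.52 = 4.2336
Total violation = 5.5074 + 4.2336 = 9.741


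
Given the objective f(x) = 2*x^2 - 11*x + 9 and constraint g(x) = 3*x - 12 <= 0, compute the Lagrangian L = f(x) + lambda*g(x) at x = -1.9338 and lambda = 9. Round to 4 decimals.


Step 1: Evaluate f(x).
f(-1.9338) = 2*(-1.9338)^2 - 11*(-1.9338) + 9 = 37.751
Step 2: Evaluate g(x).
g(-1.9338) = 3*-1.9338 - 12 = -17.8014
Step 3: Compute Lagrangian.
L = 37.751 + 9*-17.8014 = -122.4616


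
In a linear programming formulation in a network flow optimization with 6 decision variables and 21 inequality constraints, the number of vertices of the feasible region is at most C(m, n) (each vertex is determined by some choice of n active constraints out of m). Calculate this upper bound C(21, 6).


Each vertex corresponds to some choice of n active constraints out of m, so the number of vertices is at most C(m, n) = m! / (n!(m-n)!).
m = 21, n = 6
Numerator: 21 * 20 * 19 * 18 * 17 * 16
Denominator: 6! = 720
C(21, 6) = 54264


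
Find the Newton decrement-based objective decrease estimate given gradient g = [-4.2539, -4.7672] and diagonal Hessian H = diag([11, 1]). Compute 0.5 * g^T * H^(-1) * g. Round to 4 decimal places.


Step 1: H is diagonal, so H^(-1) * g = [-0.3867, -4.7672].
Step 2: g^T H^(-1) g = sum_i g_i^2 / H_ii
  = (-4.2539)^2/11 + (-4.7672)^2/1
  = 1.6451 + 22.7262 = 24.3713
Step 3: Objective decrease = 0.5 * g^T H^(-1) g = 12.1856


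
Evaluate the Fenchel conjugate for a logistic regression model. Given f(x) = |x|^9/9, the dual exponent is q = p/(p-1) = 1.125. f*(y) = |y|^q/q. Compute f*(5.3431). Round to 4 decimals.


The conjugate exponent q satisfies 1/p + 1/q = 1.
p = 9, so q = 9/(9 - 1) = 1.125
|y|^q = 5.3431^1.125 = 6.5882
f*(5.3431) = 6.5882 / 1.125 = 5.8562


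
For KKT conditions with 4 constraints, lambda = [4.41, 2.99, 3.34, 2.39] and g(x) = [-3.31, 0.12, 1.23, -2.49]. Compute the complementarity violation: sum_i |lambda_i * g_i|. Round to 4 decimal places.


KKT complementary slackness check:
lambda_1 * g_1 = 4.41 * -3.31 = -14.5971
lambda_2 * g_2 = 2.99 * 0.12 = 0.3588
lambda_3 * g_3 = 3.34 * 1.23 = 4.1082
lambda_4 * g_4 = 2.39 * -2.49 = -5.9511
Total violation = 14.5971 + 0.3588 + 4.1082 + 5.9511 = 25.0152


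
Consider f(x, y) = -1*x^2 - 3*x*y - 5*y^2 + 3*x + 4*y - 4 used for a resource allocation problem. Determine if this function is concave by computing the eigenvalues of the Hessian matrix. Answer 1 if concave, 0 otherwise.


The Hessian of f(x,y) = -1*x^2 - 3*x*y - 5*y^2 + 3*x + 4*y - 4 is:
H = [[-2, -3], [-3, -10]]
Trace = -2 - 10 = -12
Determinant = -2*-10 - (-3)^2 = 11
Discriminant = (-12)^2 - 4*11 = 100.0
Eigenvalues: lambda_1 = -11.0, lambda_2 = -1.0
The function is concave.

1


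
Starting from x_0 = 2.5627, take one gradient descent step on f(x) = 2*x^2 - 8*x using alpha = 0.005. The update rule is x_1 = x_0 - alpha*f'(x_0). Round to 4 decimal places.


We compute the gradient at x_0 and apply the update.
f'(x) = 4*x - 8
f'(2.5627) = 4*2.5627 - 8 = 2.2508
x_1 = 2.5627 - 0.005*2.2508 = 2.5514


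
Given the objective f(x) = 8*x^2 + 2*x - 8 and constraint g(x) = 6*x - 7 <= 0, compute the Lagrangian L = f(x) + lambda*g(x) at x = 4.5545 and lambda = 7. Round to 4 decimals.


Step 1: Evaluate f(x).
f(4.5545) = 8*4.5545^2 + 2*4.5545 - 8 = 167.0568
Step 2: Evaluate g(x).
g(4.5545) = 6*4.5545 - 7 = 20.327
Step 3: Compute Lagrangian.
L = 167.0568 + 7*20.327 = 309.3458


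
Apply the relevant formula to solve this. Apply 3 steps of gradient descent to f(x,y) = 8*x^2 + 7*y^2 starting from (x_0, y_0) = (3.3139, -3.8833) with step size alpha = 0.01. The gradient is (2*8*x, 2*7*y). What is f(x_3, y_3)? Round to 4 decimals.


Gradient descent on f(x,y) = 8*x^2 + 7*y^2.
Starting point: (3.3139, -3.8833), alpha = 0.01
Step 1: grad_x = 2*8*3.3139 = 53.0224, grad_y = 2*7*-3.8833 = -54.3662
  x_1 = 3.3139 - 0.01*53.0224 = 2.7837
  y_1 = -3.8833 - 0.01*-54.3662 = -3.3396
Step 2: grad_x = 2*8*2.7837 = 44.5388, grad_y = 2*7*-3.3396 = -46.7549
  x_2 = 2.7837 - 0.01*44.5388 = 2.3383
  y_2 = -3.3396 - 0.01*-46.7549 = -2.8721
Step 3: grad_x = 2*8*2.3383 = 37.4126, grad_y = 2*7*-2.8721 = -40.2092
  x_3 = 2.3383 - 0.01*37.4126 = 1.9642
  y_3 = -2.8721 - 0.01*-40.2092 = -2.47
f(1.9642, -2.47) = 8*1.9642^2 + 7*(-2.47)^2 = 73.5696


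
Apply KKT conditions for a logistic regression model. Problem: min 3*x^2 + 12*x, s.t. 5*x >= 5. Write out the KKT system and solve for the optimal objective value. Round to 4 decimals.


Step 1: Try lambda = 0 (constraint inactive).
x_unc = -12/(2*3) = -2.0
Check: 5*-2.0 = -10.0 < 5 -- violated!
Step 2: Constraint must be active: 5*x = 5
x* = 5/5 = 1.0
lambda = (2*3*1.0 + 12)/5 = 3.6
Step 3: Compute optimal value.
f(x*) = 3*1.0^2 + 12*1.0 = 15.0


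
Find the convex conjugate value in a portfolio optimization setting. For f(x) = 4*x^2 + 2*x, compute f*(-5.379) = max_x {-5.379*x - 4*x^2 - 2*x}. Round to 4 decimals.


f*(y) = sup_x {y*x - a*x^2 - b*x} = sup_x {(y-b)*x - a*x^2}
FOC: (y - b) - 2a*x = 0 => x* = (y - b)/(2a)
x* = (-5.379 - 2)/(2*4) = -0.9224
f*(-5.379) = (y-b)^2/(4a) = (-5.379 - 2)^2/(4*4)
= 54.4496/16 = 3.4031


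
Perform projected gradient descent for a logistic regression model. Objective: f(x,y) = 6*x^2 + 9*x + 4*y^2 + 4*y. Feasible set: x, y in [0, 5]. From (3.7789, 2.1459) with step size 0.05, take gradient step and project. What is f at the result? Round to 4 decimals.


Step 1: Compute gradient at (3.7789, 2.1459).
grad_x = 2*6*3.7789 + 9 = 54.3468
grad_y = 2*4*2.1459 + 4 = 21.1672
Step 2: Gradient step.
x_raw = 3.7789 - 0.05*54.3468 = 1.0616
y_raw = 2.1459 - 0.05*21.1672 = 1.0875
Step 3: Project onto [0, 5].
x_proj = clip(1.0616) = 1.0616
y_proj = clip(1.0875) = 1.0875
Step 4: Evaluate f.
f(1.0616, 1.0875) = 25.3966


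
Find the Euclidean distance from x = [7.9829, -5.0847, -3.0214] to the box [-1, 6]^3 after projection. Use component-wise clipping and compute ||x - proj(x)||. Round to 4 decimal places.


Project each component onto [-1, 6].
clip(7.9829) = 6.0, clip(-5.0847) = -1.0, clip(-3.0214) = -1.0
Projection = [6.0, -1.0, -1.0]
Squared diffs: [3.9319, 16.6848, 4.0861]
Distance = sqrt(24.7028) = 4.9702


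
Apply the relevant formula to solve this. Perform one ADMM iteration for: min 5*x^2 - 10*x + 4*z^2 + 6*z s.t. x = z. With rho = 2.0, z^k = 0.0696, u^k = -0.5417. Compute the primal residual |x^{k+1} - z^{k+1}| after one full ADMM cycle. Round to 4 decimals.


ADMM iteration with rho = 2.0, z^k = 0.0696, u^k = -0.5417
Step 1: x-update.
Minimize 5*x^2 - 10*x + (2.0/2)*(x - 0.0696 - 0.5417)^2
FOC: (2*5 + 2.0)*x = 10 + 2.0*(0.0696 + 0.5417)
x^{k+1} = 0.9352
Step 2: z-update.
Minimize 4*z^2 + 6*z + (2.0/2)*(0.9352 - z - 0.5417)^2
FOC: (2*4 + 2.0)*z = -6 + 2.0*(0.9352 - 0.5417)
z^{k+1} = -0.5213
Step 3: u-update.
u^{k+1} = -0.5417 + 0.9352 + 0.5213 = 0.9148
Step 4: Primal residual = |0.9352 + 0.5213| = 1.4565


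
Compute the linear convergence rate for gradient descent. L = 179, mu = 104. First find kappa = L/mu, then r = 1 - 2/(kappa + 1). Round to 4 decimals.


Step 1: Compute the condition number.
kappa = L/mu = 179/104 = 1.7212
Step 2: Compute the convergence rate.
r = 1 - 2/(kappa + 1) = 1 - 2*mu/(L + mu) = (L - mu)/(L + mu) = 75/283 = 0.265


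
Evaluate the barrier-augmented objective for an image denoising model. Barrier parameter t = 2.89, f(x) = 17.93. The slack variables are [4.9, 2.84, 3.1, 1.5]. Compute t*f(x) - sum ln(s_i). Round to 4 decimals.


Step 1: Compute log-barrier.
ln values: [1.5892, 1.0438, 1.1314, 0.4055]
phi = -(1.5892 + 1.0438 + 1.1314 + 0.4055) = -4.1699
Step 2: Compute augmented objective.
t*f(x) = 2.89*17.93 = 51.8177
Total = 51.8177 - 4.1699 = 47.6478


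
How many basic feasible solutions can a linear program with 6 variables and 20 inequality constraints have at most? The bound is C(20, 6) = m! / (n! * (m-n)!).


Each vertex corresponds to some choice of n active constraints out of m, so the number of vertices is at most C(m, n) = m! / (n!(m-n)!).
m = 20, n = 6
Numerator: 20 * 19 * 18 * 17 * 16 * 15
Denominator: 6! = 720
C(20, 6) = 38760


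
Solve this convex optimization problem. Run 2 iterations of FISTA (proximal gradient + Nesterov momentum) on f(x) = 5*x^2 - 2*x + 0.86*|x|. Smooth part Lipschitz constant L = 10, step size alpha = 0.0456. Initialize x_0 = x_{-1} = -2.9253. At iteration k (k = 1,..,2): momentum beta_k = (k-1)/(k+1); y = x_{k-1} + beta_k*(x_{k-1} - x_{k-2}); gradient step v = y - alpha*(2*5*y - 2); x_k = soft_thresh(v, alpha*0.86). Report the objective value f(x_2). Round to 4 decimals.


FISTA on f(x) = 5*x^2 - 2*x + 0.86*|x|
L = 10, alpha = 0.0456
Iteration 1: beta = 0.0, y = -2.9253 + 0.0*(-2.9253 + 2.9253) = -2.9253
  grad(y) = -31.253, v = y - alpha*grad = -1.5002
  prox(v) = soft_thresh(-1.5002, 0.0392) = -1.4609
Iteration 2: beta = 0.3333, y = -1.4609 + 0.3333*(-1.4609 + 2.9253) = -0.9728
  grad(y) = -11.7283, v = y - alpha*grad = -0.438
  prox(v) = soft_thresh(-0.438, 0.0392) = -0.3988
f(x_2) = 5*(-0.3988)^2 - 2*(-0.3988) + 0.86*|-0.3988| = 1.9358


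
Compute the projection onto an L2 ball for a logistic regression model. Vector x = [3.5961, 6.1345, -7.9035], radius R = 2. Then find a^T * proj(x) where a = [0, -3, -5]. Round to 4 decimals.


Step 1: Compute ||x|| (intermediates to 6 decimals).
||x|| = sqrt(3.5961^2 + 6.1345^2 + (-7.9035)^2) = 10.631526
Step 2: Project.
Since ||x|| > R, scale = R/||x|| = 2/10.631526 = 0.18812, proj(x) = scale * x
proj(x) = [0.676498, 1.154022, -1.486806]
Step 3: Dot product.
a^T * proj(x) = 0*0.676498 - 3*1.154022 - 5*(-1.486806) = 3.972


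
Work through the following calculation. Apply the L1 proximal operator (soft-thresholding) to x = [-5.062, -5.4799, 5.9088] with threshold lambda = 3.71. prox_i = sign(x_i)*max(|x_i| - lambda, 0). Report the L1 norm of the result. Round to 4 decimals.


Soft-thresholding with lambda = 3.71:
prox(-5.062) = sign(-5.062)*max(|-5.062| - 3.71, 0) = -1.352
prox(-5.4799) = sign(-5.4799)*max(|-5.4799| - 3.71, 0) = -1.7699
prox(5.9088) = sign(5.9088)*max(|5.9088| - 3.71, 0) = 2.1988
prox(x) = [-1.352, -1.7699, 2.1988]
||prox(x)||_1 = 1.352 + 1.7699 + 2.1988 = 5.3207


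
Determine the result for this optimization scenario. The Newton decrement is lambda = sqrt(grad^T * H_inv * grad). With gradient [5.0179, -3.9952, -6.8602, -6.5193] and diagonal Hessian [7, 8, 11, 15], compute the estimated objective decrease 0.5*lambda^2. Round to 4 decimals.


Step 1: H is diagonal, so H^(-1) * g = [0.7168, -0.4994, -0.6237, -0.4346].
Step 2: g^T H^(-1) g = sum_i g_i^2 / H_ii
  = (5.0179)^2/7 + (-3.9952)^2/8 + (-6.8602)^2/11 + (-6.5193)^2/15
  = 3.597 + 1.9952 + 4.2784 + 2.8334 = 12.7041
Step 3: Objective decrease = 0.5 * g^T H^(-1) g = 6.352


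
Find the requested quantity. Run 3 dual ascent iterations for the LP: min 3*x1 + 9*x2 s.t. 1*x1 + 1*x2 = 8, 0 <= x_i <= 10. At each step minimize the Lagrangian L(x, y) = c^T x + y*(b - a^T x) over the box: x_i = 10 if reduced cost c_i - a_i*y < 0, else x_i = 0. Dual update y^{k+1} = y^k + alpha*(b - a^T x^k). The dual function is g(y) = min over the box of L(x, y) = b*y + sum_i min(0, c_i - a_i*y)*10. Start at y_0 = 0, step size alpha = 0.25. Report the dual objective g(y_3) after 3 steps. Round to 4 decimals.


Dual ascent for LP: min 3*x1 + 9*x2, 1*x1 + 1*x2 = 8, 0 <= x_i <= 10
Step 1: y^k = 0.0, reduced costs: (3.0, 9.0)
  x^k = (0.0, 0.0), subgradient = b - a^T x = 8.0
  y^{k+1} = 0.0 + 0.25*8.0 = 2.0
Step 2: y^k = 2.0, reduced costs: (1.0, 7.0)
  x^k = (0.0, 0.0), subgradient = b - a^T x = 8.0
  y^{k+1} = 2.0 + 0.25*8.0 = 4.0
Step 3: y^k = 4.0, reduced costs: (-1.0, 5.0)
  x^k = (10.0, 0.0), subgradient = b - a^T x = -2.0
  y^{k+1} = 4.0 + 0.25*-2.0 = 3.5
Dual objective at y_3 = 3.5: reduced costs (-0.5, 5.5), box minimizer x = (10.0, 0.0)
g(y_3) = b*y + (c1 - a1*y)*x1 + (c2 - a2*y)*x2 = 8*3.5 + (-0.5)*10.0 + 5.5*0.0 = 28.0 - 5.0 + 0.0 = 23.0


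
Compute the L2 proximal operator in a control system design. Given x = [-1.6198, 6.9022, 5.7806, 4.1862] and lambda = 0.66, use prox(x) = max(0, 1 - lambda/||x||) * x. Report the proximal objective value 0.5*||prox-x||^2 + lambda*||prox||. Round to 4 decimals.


Step 1: Compute ||x||.
||x|| = 10.06
Step 2: Compute scaling factor.
scale = max(0, 1 - 0.66/10.06) = 0.9344
Step 3: prox(x) = [-1.5135, 6.4494, 5.4014, 3.9116]
||prox(x)|| = 9.4
Step 4: Proximal objective.
0.5*||prox-x||^2 = 0.2178
lambda*||prox|| = 6.204
Total = 6.4218


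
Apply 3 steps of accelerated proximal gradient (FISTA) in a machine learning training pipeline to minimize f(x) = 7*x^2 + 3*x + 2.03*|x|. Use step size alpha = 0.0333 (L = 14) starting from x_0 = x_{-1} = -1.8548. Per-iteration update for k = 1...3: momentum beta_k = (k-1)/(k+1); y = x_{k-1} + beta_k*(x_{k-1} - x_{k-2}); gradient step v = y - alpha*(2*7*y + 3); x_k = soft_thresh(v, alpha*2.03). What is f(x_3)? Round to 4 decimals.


FISTA on f(x) = 7*x^2 + 3*x + 2.03*|x|
L = 14, alpha = 0.0333
Iteration 1: beta = 0.0, y = -1.8548 + 0.0*(-1.8548 + 1.8548) = -1.8548
  grad(y) = -22.9672, v = y - alpha*grad = -1.09
  prox(v) = soft_thresh(-1.09, 0.0676) = -1.0224
Iteration 2: beta = 0.3333, y = -1.0224 + 0.3333*(-1.0224 + 1.8548) = -0.7449
  grad(y) = -7.4289, v = y - alpha*grad = -0.4975
  prox(v) = soft_thresh(-0.4975, 0.0676) = -0.4299
Iteration 3: beta = 0.5, y = -0.4299 + 0.5*(-0.4299 + 1.0224) = -0.1337
  grad(y) = 1.128, v = y - alpha*grad = -0.1713
  prox(v) = soft_thresh(-0.1713, 0.0676) = -0.1037
f(x_3) = 7*(-0.1037)^2 + 3*(-0.1037) + 2.03*|-0.1037| = -0.0253


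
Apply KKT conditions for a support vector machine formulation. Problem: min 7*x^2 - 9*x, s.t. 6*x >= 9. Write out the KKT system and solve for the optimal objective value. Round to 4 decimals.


Step 1: Try lambda = 0 (constraint inactive).
x_unc = 9/(2*7) = 0.6429
Check: 6*0.6429 = 3.8574 < 9 -- violated!
Step 2: Constraint must be active: 6*x = 9
x* = 9/6 = 1.5
lambda = (2*7*1.5 - 9)/6 = 2.0
Step 3: Compute optimal value.
f(x*) = 7*1.5^2 - 9*1.5 = 2.25


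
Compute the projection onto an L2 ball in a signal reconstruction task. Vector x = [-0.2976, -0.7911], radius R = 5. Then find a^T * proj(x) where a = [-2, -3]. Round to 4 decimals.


Step 1: Compute ||x|| (intermediates to 6 decimals).
||x|| = sqrt((-0.2976)^2 + (-0.7911)^2) = 0.845225
Step 2: Project.
Since ||x|| <= R, proj = x (no scaling needed).
proj(x) = [-0.2976, -0.7911]
Step 3: Dot product.
a^T * proj(x) = -2*(-0.2976) - 3*(-0.7911) = 2.9685


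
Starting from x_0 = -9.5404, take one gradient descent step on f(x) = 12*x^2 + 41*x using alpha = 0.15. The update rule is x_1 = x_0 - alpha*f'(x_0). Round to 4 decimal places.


We compute the gradient at x_0 and apply the update.
f'(x) = 24*x + 41
f'(-9.5404) = 24*-9.5404 + 41 = -187.9696
x_1 = -9.5404 - 0.15*-187.9696 = 18.655


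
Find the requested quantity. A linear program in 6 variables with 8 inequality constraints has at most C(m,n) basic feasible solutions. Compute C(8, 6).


Each vertex corresponds to some choice of n active constraints out of m, so the number of vertices is at most C(m, n) = m! / (n!(m-n)!).
m = 8, n = 6
Numerator: 8 * 7 * 6 * 5 * 4 * 3
Denominator: 6! = 720
C(8, 6) = 28


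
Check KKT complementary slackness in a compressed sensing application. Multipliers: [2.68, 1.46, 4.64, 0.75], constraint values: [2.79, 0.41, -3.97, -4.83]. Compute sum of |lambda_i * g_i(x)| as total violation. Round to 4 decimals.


KKT complementary slackness check:
lambda_1 * g_1 = 2.68 * 2.79 = 7.4772
lambda_2 * g_2 = 1.46 * 0.41 = 0.5986
lambda_3 * g_3 = 4.64 * -3.97 = -18.4208
lambda_4 * g_4 = 0.75 * -4.83 = -3.6225
Total violation = 7.4772 + 0.5986 + 18.4208 + 3.6225 = 30.1191


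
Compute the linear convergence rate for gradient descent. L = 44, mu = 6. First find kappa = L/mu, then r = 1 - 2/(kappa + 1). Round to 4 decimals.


Step 1: Compute the condition number.
kappa = L/mu = 44/6 = 7.3333
Step 2: Compute the convergence rate.
r = 1 - 2/(kappa + 1) = 1 - 2*mu/(L + mu) = (L - mu)/(L + mu) = 38/50 = 0.76


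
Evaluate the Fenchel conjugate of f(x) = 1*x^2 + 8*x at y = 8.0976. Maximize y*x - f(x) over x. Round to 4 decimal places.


f*(y) = sup_x {y*x - a*x^2 - b*x} = sup_x {(y-b)*x - a*x^2}
FOC: (y - b) - 2a*x = 0 => x* = (y - b)/(2a)
x* = (8.0976 - 8)/(2*1) = 0.0488
f*(8.0976) = (y-b)^2/(4a) = (8.0976 - 8)^2/(4*1)
= 0.0095/4 = 0.0024


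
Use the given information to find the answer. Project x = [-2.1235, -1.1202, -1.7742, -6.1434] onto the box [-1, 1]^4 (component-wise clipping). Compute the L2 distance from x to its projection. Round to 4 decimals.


Project each component onto [-1, 1].
clip(-2.1235) = -1.0, clip(-1.1202) = -1.0, clip(-1.7742) = -1.0, clip(-6.1434) = -1.0
Projection = [-1.0, -1.0, -1.0, -1.0]
Squared diffs: [1.2623, 0.0144, 0.5994, 26.4546]
Distance = sqrt(28.3307) = 5.3227


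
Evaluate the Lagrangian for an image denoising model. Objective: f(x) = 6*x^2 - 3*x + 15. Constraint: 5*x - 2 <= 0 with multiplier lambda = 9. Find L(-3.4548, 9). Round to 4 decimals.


Step 1: Evaluate f(x).
f(-3.4548) = 6*(-3.4548)^2 - 3*(-3.4548) + 15 = 96.9783
Step 2: Evaluate g(x).
g(-3.4548) = 5*-3.4548 - 2 = -19.274
Step 3: Compute Lagrangian.
L = 96.9783 + 9*-19.274 = -76.4877


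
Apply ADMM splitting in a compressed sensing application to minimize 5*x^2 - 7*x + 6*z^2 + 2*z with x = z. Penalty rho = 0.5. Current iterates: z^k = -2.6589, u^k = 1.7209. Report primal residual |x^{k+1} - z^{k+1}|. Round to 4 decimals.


ADMM iteration with rho = 0.5, z^k = -2.6589, u^k = 1.7209
Step 1: x-update.
Minimize 5*x^2 - 7*x + (0.5/2)*(x + 2.6589 + 1.7209)^2
FOC: (2*5 + 0.5)*x = 7 + 0.5*(-2.6589 - 1.7209)
x^{k+1} = 0.4581
Step 2: z-update.
Minimize 6*z^2 + 2*z + (0.5/2)*(0.4581 - z + 1.7209)^2
FOC: (2*6 + 0.5)*z = -2 + 0.5*(0.4581 + 1.7209)
z^{k+1} = -0.0728
Step 3: u-update.
u^{k+1} = 1.7209 + 0.4581 + 0.0728 = 2.2518
Step 4: Primal residual = |0.4581 + 0.0728| = 0.5309


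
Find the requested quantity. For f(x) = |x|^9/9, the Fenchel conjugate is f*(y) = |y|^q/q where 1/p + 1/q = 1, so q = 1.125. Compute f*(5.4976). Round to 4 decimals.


The conjugate exponent q satisfies 1/p + 1/q = 1.
p = 9, so q = 9/(9 - 1) = 1.125
|y|^q = 5.4976^1.125 = 6.8029
f*(5.4976) = 6.8029 / 1.125 = 6.047


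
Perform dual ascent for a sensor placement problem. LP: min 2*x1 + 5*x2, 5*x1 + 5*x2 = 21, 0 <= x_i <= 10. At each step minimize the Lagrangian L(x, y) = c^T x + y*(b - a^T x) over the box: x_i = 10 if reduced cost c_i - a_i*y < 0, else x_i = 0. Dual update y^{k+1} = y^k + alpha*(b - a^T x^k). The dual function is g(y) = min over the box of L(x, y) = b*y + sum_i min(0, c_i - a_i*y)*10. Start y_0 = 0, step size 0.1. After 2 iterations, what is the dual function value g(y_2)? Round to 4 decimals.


Dual ascent for LP: min 2*x1 + 5*x2, 5*x1 + 5*x2 = 21, 0 <= x_i <= 10
Step 1: y^k = 0.0, reduced costs: (2.0, 5.0)
  x^k = (0.0, 0.0), subgradient = b - a^T x = 21.0
  y^{k+1} = 0.0 + 0.1*21.0 = 2.1
Step 2: y^k = 2.1, reduced costs: (-8.5, -5.5)
  x^k = (10.0, 10.0), subgradient = b - a^T x = -79.0
  y^{k+1} = 2.1 + 0.1*-79.0 = -5.8
Dual objective at y_2 = -5.8: reduced costs (31.0, 34.0), box minimizer x = (0.0, 0.0)
g(y_2) = b*y + (c1 - a1*y)*x1 + (c2 - a2*y)*x2 = 21*(-5.8) + 31.0*0.0 + 34.0*0.0 = -121.8 + 0.0 + 0.0 = -121.8


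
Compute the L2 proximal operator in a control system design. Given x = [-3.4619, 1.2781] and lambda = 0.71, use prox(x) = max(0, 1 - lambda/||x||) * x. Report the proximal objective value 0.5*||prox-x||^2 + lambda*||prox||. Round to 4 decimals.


Step 1: Compute ||x||.
||x|| = 3.6903
Step 2: Compute scaling factor.
scale = max(0, 1 - 0.71/3.6903) = 0.8076
Step 3: prox(x) = [-2.7958, 1.0322]
||prox(x)|| = 2.9803
Step 4: Proximal objective.
0.5*||prox-x||^2 = 0.2521
lambda*||prox|| = 2.116
Total = 2.3681


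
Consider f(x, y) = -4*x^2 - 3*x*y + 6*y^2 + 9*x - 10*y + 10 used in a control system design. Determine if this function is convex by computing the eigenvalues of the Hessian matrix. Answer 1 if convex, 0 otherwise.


The Hessian of f(x,y) = -4*x^2 - 3*x*y + 6*y^2 + 9*x - 10*y + 10 is:
H = [[-8, -3], [-3, 12]]
Trace = -8 + 12 = 4
Determinant = -8*12 - (-3)^2 = -105
Discriminant = (4)^2 - 4*-105 = 436.0
Eigenvalues: lambda_1 = -8.4403, lambda_2 = 12.4403
The function is not convex.

0


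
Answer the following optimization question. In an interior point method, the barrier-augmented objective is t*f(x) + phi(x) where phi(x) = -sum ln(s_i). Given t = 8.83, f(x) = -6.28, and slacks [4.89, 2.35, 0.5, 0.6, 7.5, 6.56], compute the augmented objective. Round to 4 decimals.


Step 1: Compute log-barrier.
ln values: [1.5872, 0.8544, -0.6931, -0.5108, 2.0149, 1.881]
phi = -(1.5872 + 0.8544 - 0.6931 - 0.5108 + 2.0149 + 1.881) = -5.1335
Step 2: Compute augmented objective.
t*f(x) = 8.83*-6.28 = -55.4524
Total = -55.4524 - 5.1335 = -60.5859


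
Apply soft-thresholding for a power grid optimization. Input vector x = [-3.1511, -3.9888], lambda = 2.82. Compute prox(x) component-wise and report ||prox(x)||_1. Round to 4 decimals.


Soft-thresholding with lambda = 2.82:
prox(-3.1511) = sign(-3.1511)*max(|-3.1511| - 2.82, 0) = -0.3311
prox(-3.9888) = sign(-3.9888)*max(|-3.9888| - 2.82, 0) = -1.1688
prox(x) = [-0.3311, -1.1688]
||prox(x)||_1 = 0.3311 + 1.1688 = 1.4999


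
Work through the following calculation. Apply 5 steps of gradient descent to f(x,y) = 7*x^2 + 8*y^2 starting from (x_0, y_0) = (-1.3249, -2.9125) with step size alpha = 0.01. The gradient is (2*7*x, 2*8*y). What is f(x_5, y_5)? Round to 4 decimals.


Gradient descent on f(x,y) = 7*x^2 + 8*y^2.
Starting point: (-1.3249, -2.9125), alpha = 0.01
Step 1: grad_x = 2*7*-1.3249 = -18.5486, grad_y = 2*8*-2.9125 = -46.6
  x_1 = -1.3249 - 0.01*-18.5486 = -1.1394
  y_1 = -2.9125 - 0.01*-46.6 = -2.4465
Step 2: grad_x = 2*7*-1.1394 = -15.9518, grad_y = 2*8*-2.4465 = -39.144
  x_2 = -1.1394 - 0.01*-15.9518 = -0.9799
  y_2 = -2.4465 - 0.01*-39.144 = -2.0551
Step 3: grad_x = 2*7*-0.9799 = -13.7185, grad_y = 2*8*-2.0551 = -32.881
  x_3 = -0.9799 - 0.01*-13.7185 = -0.8427
  y_3 = -2.0551 - 0.01*-32.881 = -1.7263
Step 4: grad_x = 2*7*-0.8427 = -11.7979, grad_y = 2*8*-1.7263 = -27.62
  x_4 = -0.8427 - 0.01*-11.7979 = -0.7247
  y_4 = -1.7263 - 0.01*-27.62 = -1.4501
Step 5: grad_x = 2*7*-0.7247 = -10.1462, grad_y = 2*8*-1.4501 = -23.2008
  x_5 = -0.7247 - 0.01*-10.1462 = -0.6233
  y_5 = -1.4501 - 0.01*-23.2008 = -1.218
f(-0.6233, -1.218) = 7*(-0.6233)^2 + 8*(-1.218)^2 = 14.5883


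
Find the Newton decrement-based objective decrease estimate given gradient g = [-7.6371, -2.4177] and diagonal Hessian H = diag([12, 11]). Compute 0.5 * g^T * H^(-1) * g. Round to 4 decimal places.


Step 1: H is diagonal, so H^(-1) * g = [-0.6364, -0.2198].
Step 2: g^T H^(-1) g = sum_i g_i^2 / H_ii
  = (-7.6371)^2/12 + (-2.4177)^2/11
  = 4.8604 + 0.5314 = 5.3918
Step 3: Objective decrease = 0.5 * g^T H^(-1) g = 2.6959


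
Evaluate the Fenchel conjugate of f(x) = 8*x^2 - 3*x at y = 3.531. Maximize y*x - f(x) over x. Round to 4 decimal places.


f*(y) = sup_x {y*x - a*x^2 - b*x} = sup_x {(y-b)*x - a*x^2}
FOC: (y - b) - 2a*x = 0 => x* = (y - b)/(2a)
x* = (3.531 + 3)/(2*8) = 0.4082
f*(3.531) = (y-b)^2/(4a) = (3.531 + 3)^2/(4*8)
= 42.654/32 = 1.3329


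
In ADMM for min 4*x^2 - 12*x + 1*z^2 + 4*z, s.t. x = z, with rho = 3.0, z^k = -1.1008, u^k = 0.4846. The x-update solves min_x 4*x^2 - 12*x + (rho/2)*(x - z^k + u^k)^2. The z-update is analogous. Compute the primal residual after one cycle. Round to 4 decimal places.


ADMM iteration with rho = 3.0, z^k = -1.1008, u^k = 0.4846
Step 1: x-update.
Minimize 4*x^2 - 12*x + (3.0/2)*(x + 1.1008 + 0.4846)^2
FOC: (2*4 + 3.0)*x = 12 + 3.0*(-1.1008 - 0.4846)
x^{k+1} = 0.6585
Step 2: z-update.
Minimize 1*z^2 + 4*z + (3.0/2)*(0.6585 - z + 0.4846)^2
FOC: (2*1 + 3.0)*z = -4 + 3.0*(0.6585 + 0.4846)
z^{k+1} = -0.1141
Step 3: u-update.
u^{k+1} = 0.4846 + 0.6585 + 0.1141 = 1.2573
Step 4: Primal residual = |0.6585 + 0.1141| = 0.7727


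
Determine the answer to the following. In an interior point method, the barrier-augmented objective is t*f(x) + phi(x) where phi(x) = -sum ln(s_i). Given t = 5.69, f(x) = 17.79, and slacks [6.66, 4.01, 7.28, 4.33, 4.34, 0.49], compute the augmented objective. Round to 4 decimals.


Step 1: Compute log-barrier.
ln values: [1.8961, 1.3888, 1.9851, 1.4656, 1.4679, -0.7133]
phi = -(1.8961 + 1.3888 + 1.9851 + 1.4656 + 1.4679 - 0.7133) = -7.4901
Step 2: Compute augmented objective.
t*f(x) = 5.69*17.79 = 101.2251
Total = 101.2251 - 7.4901 = 93.735


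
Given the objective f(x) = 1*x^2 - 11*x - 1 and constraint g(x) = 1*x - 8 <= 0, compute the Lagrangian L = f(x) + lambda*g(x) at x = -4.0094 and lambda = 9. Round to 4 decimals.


Step 1: Evaluate f(x).
f(-4.0094) = 1*(-4.0094)^2 - 11*(-4.0094) - 1 = 59.1787
Step 2: Evaluate g(x).
g(-4.0094) = 1*-4.0094 - 8 = -12.0094
Step 3: Compute Lagrangian.
L = 59.1787 + 9*-12.0094 = -48.9059


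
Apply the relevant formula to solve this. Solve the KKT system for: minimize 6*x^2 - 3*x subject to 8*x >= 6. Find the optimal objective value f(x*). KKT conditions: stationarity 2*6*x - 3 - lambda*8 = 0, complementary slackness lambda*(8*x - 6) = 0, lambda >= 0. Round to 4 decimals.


Step 1: Try lambda = 0 (constraint inactive).
x_unc = 3/(2*6) = 0.25
Check: 8*0.25 = 2.0 < 6 -- violated!
Step 2: Constraint must be active: 8*x = 6
x* = 6/8 = 0.75
lambda = (2*6*0.75 - 3)/8 = 0.75
Step 3: Compute optimal value.
f(x*) = 6*0.75^2 - 3*0.75 = 1.125


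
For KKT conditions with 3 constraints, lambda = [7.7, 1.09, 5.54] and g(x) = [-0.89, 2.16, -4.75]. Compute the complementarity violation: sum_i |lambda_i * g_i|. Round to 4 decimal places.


KKT complementary slackness check:
lambda_1 * g_1 = 7.7 * -0.89 = -6.853
lambda_2 * g_2 = 1.09 * 2.16 = 2.3544
lambda_3 * g_3 = 5.54 * -4.75 = -26.315
Total violation = 6.853 + 2.3544 + 26.315 = 35.5224


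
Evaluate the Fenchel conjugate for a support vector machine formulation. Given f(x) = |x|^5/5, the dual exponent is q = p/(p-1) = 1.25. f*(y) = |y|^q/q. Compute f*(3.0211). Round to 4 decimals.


The conjugate exponent q satisfies 1/p + 1/q = 1.
p = 5, so q = 5/(5 - 1) = 1.25
|y|^q = 3.0211^1.25 = 3.983
f*(3.0211) = 3.983 / 1.25 = 3.1864


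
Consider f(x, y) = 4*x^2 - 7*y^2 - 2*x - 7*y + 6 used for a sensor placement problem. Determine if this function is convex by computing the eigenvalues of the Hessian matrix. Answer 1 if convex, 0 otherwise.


The Hessian of f(x,y) = 4*x^2 - 7*y^2 - 2*x - 7*y + 6 is:
H = [[8, 0], [0, -14]]
Trace = 8 - 14 = -6
Determinant = 8*-14 - (0)^2 = -112
Discriminant = (-6)^2 - 4*-112 = 484.0
Eigenvalues: lambda_1 = -14.0, lambda_2 = 8.0
The function is not convex.

0


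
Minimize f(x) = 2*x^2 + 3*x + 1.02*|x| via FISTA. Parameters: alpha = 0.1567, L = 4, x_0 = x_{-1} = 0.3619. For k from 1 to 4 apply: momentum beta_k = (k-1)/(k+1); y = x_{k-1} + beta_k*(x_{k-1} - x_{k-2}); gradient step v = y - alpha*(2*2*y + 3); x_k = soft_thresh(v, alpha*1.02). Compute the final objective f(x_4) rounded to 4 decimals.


FISTA on f(x) = 2*x^2 + 3*x + 1.02*|x|
L = 4, alpha = 0.1567
Iteration 1: beta = 0.0, y = 0.3619 + 0.0*(0.3619 - 0.3619) = 0.3619
  grad(y) = 4.4476, v = y - alpha*grad = -0.335
  prox(v) = soft_thresh(-0.335, 0.1598) = -0.1752
Iteration 2: beta = 0.3333, y = -0.1752 + 0.3333*(-0.1752 - 0.3619) = -0.3542
  grad(y) = 1.583, v = y - alpha*grad = -0.6023
  prox(v) = soft_thresh(-0.6023, 0.1598) = -0.4425
Iteration 3: beta = 0.5, y = -0.4425 + 0.5*(-0.4425 + 0.1752) = -0.5761
  grad(y) = 0.6956, v = y - alpha*grad = -0.6851
  prox(v) = soft_thresh(-0.6851, 0.1598) = -0.5253
Iteration 4: beta = 0.6, y = -0.5253 + 0.6*(-0.5253 + 0.4425) = -0.5749
  grad(y) = 0.7002, v = y - alpha*grad = -0.6847
  prox(v) = soft_thresh(-0.6847, 0.1598) = -0.5248
f(x_4) = 2*(-0.5248)^2 + 3*(-0.5248) + 1.02*|-0.5248| = -0.4883


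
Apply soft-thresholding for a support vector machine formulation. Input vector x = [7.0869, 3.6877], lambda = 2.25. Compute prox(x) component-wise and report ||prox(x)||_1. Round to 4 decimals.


Soft-thresholding with lambda = 2.25:
prox(7.0869) = sign(7.0869)*max(|7.0869| - 2.25, 0) = 4.8369
prox(3.6877) = sign(3.6877)*max(|3.6877| - 2.25, 0) = 1.4377
prox(x) = [4.8369, 1.4377]
||prox(x)||_1 = 4.8369 + 1.4377 = 6.2746


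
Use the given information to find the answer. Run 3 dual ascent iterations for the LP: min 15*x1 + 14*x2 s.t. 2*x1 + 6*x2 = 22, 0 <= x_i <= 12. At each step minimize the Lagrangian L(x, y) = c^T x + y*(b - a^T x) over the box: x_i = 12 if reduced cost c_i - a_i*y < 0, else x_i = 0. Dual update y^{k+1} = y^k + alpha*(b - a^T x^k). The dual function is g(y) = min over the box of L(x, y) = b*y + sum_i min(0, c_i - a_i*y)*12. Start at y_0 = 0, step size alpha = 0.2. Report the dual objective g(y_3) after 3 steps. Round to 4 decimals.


Dual ascent for LP: min 15*x1 + 14*x2, 2*x1 + 6*x2 = 22, 0 <= x_i <= 12
Step 1: y^k = 0.0, reduced costs: (15.0, 14.0)
  x^k = (0.0, 0.0), subgradient = b - a^T x = 22.0
  y^{k+1} = 0.0 + 0.2*22.0 = 4.4
Step 2: y^k = 4.4, reduced costs: (6.2, -12.4)
  x^k = (0.0, 12.0), subgradient = b - a^T x = -50.0
  y^{k+1} = 4.4 + 0.2*-50.0 = -5.6
Step 3: y^k = -5.6, reduced costs: (26.2, 47.6)
  x^k = (0.0, 0.0), subgradient = b - a^T x = 22.0
  y^{k+1} = -5.6 + 0.2*22.0 = -1.2
Dual objective at y_3 = -1.2: reduced costs (17.4, 21.2), box minimizer x = (0.0, 0.0)
g(y_3) = b*y + (c1 - a1*y)*x1 + (c2 - a2*y)*x2 = 22*(-1.2) + 17.4*0.0 + 21.2*0.0 = -26.4 + 0.0 + 0.0 = -26.4


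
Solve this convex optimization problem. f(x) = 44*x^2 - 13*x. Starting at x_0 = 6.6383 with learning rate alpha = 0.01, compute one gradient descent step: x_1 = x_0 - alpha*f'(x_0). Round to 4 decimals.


We compute the gradient at x_0 and apply the update.
f'(x) = 88*x - 13
f'(6.6383) = 88*6.6383 - 13 = 571.1704
x_1 = 6.6383 - 0.01*571.1704 = 0.9266


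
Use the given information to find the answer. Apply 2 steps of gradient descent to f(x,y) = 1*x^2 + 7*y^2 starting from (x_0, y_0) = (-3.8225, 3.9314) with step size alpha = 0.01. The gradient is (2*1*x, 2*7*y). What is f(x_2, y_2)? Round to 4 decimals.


Gradient descent on f(x,y) = 1*x^2 + 7*y^2.
Starting point: (-3.8225, 3.9314), alpha = 0.01
Step 1: grad_x = 2*1*-3.8225 = -7.645, grad_y = 2*7*3.9314 = 55.0396
  x_1 = -3.8225 - 0.01*-7.645 = -3.7461
  y_1 = 3.9314 - 0.01*55.0396 = 3.381
Step 2: grad_x = 2*1*-3.7461 = -7.4921, grad_y = 2*7*3.381 = 47.3341
  x_2 = -3.7461 - 0.01*-7.4921 = -3.6711
  y_2 = 3.381 - 0.01*47.3341 = 2.9077
f(-3.6711, 2.9077) = 1*(-3.6711)^2 + 7*2.9077^2 = 72.6587


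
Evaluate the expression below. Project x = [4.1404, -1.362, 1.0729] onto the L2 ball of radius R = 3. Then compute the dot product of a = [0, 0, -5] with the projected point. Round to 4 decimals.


Step 1: Compute ||x|| (intermediates to 6 decimals).
||x|| = sqrt(4.1404^2 + (-1.362)^2 + 1.0729^2) = 4.488772
Step 2: Project.
Since ||x|| > R, scale = R/||x|| = 3/4.488772 = 0.668334, proj(x) = scale * x
proj(x) = [2.76717, -0.910271, 0.717056]
Step 3: Dot product.
a^T * proj(x) = 0*2.76717 + 0*(-0.910271) - 5*0.717056 = -3.5853


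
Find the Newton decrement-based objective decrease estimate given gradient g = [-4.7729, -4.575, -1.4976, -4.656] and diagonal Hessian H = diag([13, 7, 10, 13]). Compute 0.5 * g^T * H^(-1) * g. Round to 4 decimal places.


Step 1: H is diagonal, so H^(-1) * g = [-0.3671, -0.6536, -0.1498, -0.3582].
Step 2: g^T H^(-1) g = sum_i g_i^2 / H_ii
  = (-4.7729)^2/13 + (-4.575)^2/7 + (-1.4976)^2/10 + (-4.656)^2/13
  = 1.7524 + 2.9901 + 0.2243 + 1.6676 = 6.6343
Step 3: Objective decrease = 0.5 * g^T H^(-1) g = 3.3171


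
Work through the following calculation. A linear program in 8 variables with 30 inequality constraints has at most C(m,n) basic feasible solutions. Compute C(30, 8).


Each vertex corresponds to some choice of n active constraints out of m, so the number of vertices is at most C(m, n) = m! / (n!(m-n)!).
m = 30, n = 8
Numerator: 30 * 29 * 28 * 27 * 26 * 25 * 24 * 23
Denominator: 8! = 40320
C(30, 8) = 5852925


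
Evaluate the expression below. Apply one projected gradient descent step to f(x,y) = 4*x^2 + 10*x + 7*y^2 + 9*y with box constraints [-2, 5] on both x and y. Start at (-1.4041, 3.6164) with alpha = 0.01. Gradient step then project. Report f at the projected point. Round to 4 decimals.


Step 1: Compute gradient at (-1.4041, 3.6164).
grad_x = 2*4*-1.4041 + 10 = -1.2328
grad_y = 2*7*3.6164 + 9 = 59.6296
Step 2: Gradient step.
x_raw = -1.4041 - 0.01*-1.2328 = -1.3918
y_raw = 3.6164 - 0.01*59.6296 = 3.0201
Step 3: Project onto [-2, 5].
x_proj = clip(-1.3918) = -1.3918
y_proj = clip(3.0201) = 3.0201
Step 4: Evaluate f.
f(-1.3918, 3.0201) = 84.8585


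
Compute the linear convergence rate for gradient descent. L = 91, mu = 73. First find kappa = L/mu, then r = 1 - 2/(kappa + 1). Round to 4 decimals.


Step 1: Compute the condition number.
kappa = L/mu = 91/73 = 1.2466
Step 2: Compute the convergence rate.
r = 1 - 2/(kappa + 1) = 1 - 2*mu/(L + mu) = (L - mu)/(L + mu) = 18/164 = 0.1098


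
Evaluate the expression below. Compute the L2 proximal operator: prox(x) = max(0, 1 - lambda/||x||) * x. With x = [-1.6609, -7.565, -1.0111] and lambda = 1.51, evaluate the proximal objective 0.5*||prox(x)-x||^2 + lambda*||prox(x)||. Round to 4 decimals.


Step 1: Compute ||x||.
||x|| = 7.8109
Step 2: Compute scaling factor.
scale = max(0, 1 - 1.51/7.8109) = 0.8067
Step 3: prox(x) = [-1.3398, -6.1025, -0.8156]
||prox(x)|| = 6.3009
Step 4: Proximal objective.
0.5*||prox-x||^2 = 1.1401
lambda*||prox|| = 9.5144
Total = 10.6544


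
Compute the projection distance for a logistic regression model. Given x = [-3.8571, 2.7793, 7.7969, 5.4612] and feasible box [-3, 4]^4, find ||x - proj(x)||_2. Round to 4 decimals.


Project each component onto [-3, 4].
clip(-3.8571) = -3.0, clip(2.7793) = 2.7793, clip(7.7969) = 4.0, clip(5.4612) = 4.0
Projection = [-3.0, 2.7793, 4.0, 4.0]
Squared diffs: [0.7346, 0.0, 14.4164, 2.1351]
Distance = sqrt(17.2861) = 4.1577


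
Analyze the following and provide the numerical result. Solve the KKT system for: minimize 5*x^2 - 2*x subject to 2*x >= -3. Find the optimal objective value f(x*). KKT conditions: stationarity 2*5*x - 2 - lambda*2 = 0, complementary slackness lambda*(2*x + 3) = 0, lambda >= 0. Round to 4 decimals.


Step 1: Try lambda = 0 (constraint inactive).
Stationarity: 2*5*x - 2 = 0
x* = 2/(2*5) = 0.2
Check constraint: 2*0.2 = 0.4 >= -3 -- satisfied.
Step 2: Compute optimal value.
f(x*) = 5*0.2^2 - 2*0.2 = -0.2


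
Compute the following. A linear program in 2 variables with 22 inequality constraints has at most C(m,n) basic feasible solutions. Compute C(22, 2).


Each vertex corresponds to some choice of n active constraints out of m, so the number of vertices is at most C(m, n) = m! / (n!(m-n)!).
m = 22, n = 2
Numerator: 22 * 21
Denominator: 2! = 2
C(22, 2) = 231


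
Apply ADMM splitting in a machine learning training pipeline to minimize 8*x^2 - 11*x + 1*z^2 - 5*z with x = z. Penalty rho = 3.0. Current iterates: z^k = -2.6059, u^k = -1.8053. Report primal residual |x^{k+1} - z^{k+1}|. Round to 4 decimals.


ADMM iteration with rho = 3.0, z^k = -2.6059, u^k = -1.8053
Step 1: x-update.
Minimize 8*x^2 - 11*x + (3.0/2)*(x + 2.6059 - 1.8053)^2
FOC: (2*8 + 3.0)*x = 11 + 3.0*(-2.6059 + 1.8053)
x^{k+1} = 0.4525
Step 2: z-update.
Minimize 1*z^2 - 5*z + (3.0/2)*(0.4525 - z - 1.8053)^2
FOC: (2*1 + 3.0)*z = 5 + 3.0*(0.4525 - 1.8053)
z^{k+1} = 0.1883
Step 3: u-update.
u^{k+1} = -1.8053 + 0.4525 - 0.1883 = -1.5411
Step 4: Primal residual = |0.4525 - 0.1883| = 0.2642


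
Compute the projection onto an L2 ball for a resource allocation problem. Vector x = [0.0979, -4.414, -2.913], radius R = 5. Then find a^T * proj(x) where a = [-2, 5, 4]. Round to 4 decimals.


Step 1: Compute ||x|| (intermediates to 6 decimals).
||x|| = sqrt(0.0979^2 + (-4.414)^2 + (-2.913)^2) = 5.289475
Step 2: Project.
Since ||x|| > R, scale = R/||x|| = 5/5.289475 = 0.945273, proj(x) = scale * x
proj(x) = [0.092542, -4.172435, -2.75358]
Step 3: Dot product.
a^T * proj(x) = -2*0.092542 + 5*(-4.172435) + 4*(-2.75358) = -32.0616


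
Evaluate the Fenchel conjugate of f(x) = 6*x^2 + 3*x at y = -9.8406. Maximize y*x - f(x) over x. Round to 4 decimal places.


f*(y) = sup_x {y*x - a*x^2 - b*x} = sup_x {(y-b)*x - a*x^2}
FOC: (y - b) - 2a*x = 0 => x* = (y - b)/(2a)
x* = (-9.8406 - 3)/(2*6) = -1.0701
f*(-9.8406) = (y-b)^2/(4a) = (-9.8406 - 3)^2/(4*6)
= 164.881/24 = 6.87


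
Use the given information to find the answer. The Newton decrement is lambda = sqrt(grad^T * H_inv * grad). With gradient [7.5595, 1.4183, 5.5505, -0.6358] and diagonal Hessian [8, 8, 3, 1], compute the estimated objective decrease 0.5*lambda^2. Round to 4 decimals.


Step 1: H is diagonal, so H^(-1) * g = [0.9449, 0.1773, 1.8502, -0.6358].
Step 2: g^T H^(-1) g = sum_i g_i^2 / H_ii
  = (7.5595)^2/8 + (1.4183)^2/8 + (5.5505)^2/3 + (-0.6358)^2/1
  = 7.1433 + 0.2514 + 10.2694 + 0.4042 = 18.0683
Step 3: Objective decrease = 0.5 * g^T H^(-1) g = 9.0341


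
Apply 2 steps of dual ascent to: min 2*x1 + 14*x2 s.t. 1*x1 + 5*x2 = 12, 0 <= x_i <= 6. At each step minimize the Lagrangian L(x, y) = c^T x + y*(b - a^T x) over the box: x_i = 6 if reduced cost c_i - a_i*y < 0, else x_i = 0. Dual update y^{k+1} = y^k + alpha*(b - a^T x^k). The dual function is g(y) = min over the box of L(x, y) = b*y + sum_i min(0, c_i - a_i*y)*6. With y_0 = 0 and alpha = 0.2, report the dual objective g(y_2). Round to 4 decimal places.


Dual ascent for LP: min 2*x1 + 14*x2, 1*x1 + 5*x2 = 12, 0 <= x_i <= 6
Step 1: y^k = 0.0, reduced costs: (2.0, 14.0)
  x^k = (0.0, 0.0), subgradient = b - a^T x = 12.0
  y^{k+1} = 0.0 + 0.2*12.0 = 2.4
Step 2: y^k = 2.4, reduced costs: (-0.4, 2.0)
  x^k = (6.0, 0.0), subgradient = b - a^T x = 6.0
  y^{k+1} = 2.4 + 0.2*6.0 = 3.6
Dual objective at y_2 = 3.6: reduced costs (-1.6, -4.0), box minimizer x = (6.0, 6.0)
g(y_2) = b*y + (c1 - a1*y)*x1 + (c2 - a2*y)*x2 = 12*3.6 + (-1.6)*6.0 + (-4.0)*6.0 = 43.2 - 9.6 - 24.0 = 9.6


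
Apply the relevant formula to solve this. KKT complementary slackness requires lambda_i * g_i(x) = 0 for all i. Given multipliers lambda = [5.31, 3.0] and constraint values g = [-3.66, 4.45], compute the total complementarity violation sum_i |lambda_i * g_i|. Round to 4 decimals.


KKT complementary slackness check:
lambda_1 * g_1 = 5.31 * -3.66 = -19.4346
lambda_2 * g_2 = 3.0 * 4.45 = 13.35
Total violation = 19.4346 + 13.35 = 32.7846
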